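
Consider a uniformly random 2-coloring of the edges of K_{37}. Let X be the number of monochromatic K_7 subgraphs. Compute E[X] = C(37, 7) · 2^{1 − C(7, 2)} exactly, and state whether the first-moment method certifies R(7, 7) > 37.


E[X] = C(37, 7) · 2^{1 − 21} = 10295472 · 2^{−20} = 10295472/1048576.
As a reduced fraction: E[X] = 643467/65536 ≈ 9.819.
Is E[X] < 1? NO.
Since E[X] ≥ 1, the first-moment bound is inconclusive at n = 37; it does NOT by itself certify R(7, 7) > 37.

E[X] = 643467/65536 ≈ 9.819; E[X] ≥ 1; first-moment method inconclusive here.


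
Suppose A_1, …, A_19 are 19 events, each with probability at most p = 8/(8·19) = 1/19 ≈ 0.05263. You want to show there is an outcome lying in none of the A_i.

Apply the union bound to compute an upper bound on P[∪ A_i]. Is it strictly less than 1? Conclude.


Union bound: P[∪_{i=1}^{19} A_i] ≤ Σ_i P[A_i] ≤ 19·p = 19·(1/19) = 1.
Numerically: 1 ≈ 1.00000.
Is 1 < 1? NO.
Since the bound 1 is ≥ 1, the union bound is uninformative here; it does NOT by itself certify existence.

19·p = 1 ≈ 1.00000; existence NOT certified by the union bound.


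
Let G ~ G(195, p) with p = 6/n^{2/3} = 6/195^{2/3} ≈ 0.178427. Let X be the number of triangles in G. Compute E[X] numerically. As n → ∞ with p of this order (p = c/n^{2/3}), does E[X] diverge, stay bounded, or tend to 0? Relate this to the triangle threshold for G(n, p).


Number of potential triangles: C(195, 3) = 1216865.
Each occurs with probability p³ ≈ (0.178427)³ ≈ 5.68047337e-03.
By linearity: E[X] = C(195, 3)·p³ ≈ 1216865 · 5.68047337e-03 ≈ 6912.369231.
Since α = 2/3 < 1, p = c/n^{2/3} ≫ 1/n is above the triangle threshold p ~ 1/n. Asymptotically E[X] ~ (c³/6)·n^{3(1−α)} = (6³/6)·n^{1} → ∞; triangles are abundant w.h.p.

E[X] ≈ 6912.369231; in regime p = Θ(1/n^{2/3}) E[X] diverges (above the triangle threshold p ~ 1/n).


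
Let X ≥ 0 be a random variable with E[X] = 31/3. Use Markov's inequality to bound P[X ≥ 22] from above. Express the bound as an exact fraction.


μ = E[X] = 31/3, a = 22.
Markov: P[X ≥ 22] ≤ μ/a = (31/3)/22 = 31/66.
Numerically: ≈ 0.46970.
(Since a = 22 > μ = 10.33333, the bound 31/66 is < 1 and informative.)

P[X ≥ 22] ≤ 31/66 ≈ 0.46970.


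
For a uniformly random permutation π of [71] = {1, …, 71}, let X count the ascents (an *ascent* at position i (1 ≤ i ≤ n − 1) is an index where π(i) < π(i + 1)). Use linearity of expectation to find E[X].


Write X = Σ X_I over i = 1, …, 70, with X_I the indicator of one ascent.
There are 70 indicators.
For each fixed i, the pair (π(i), π(i+1)) is a uniformly random ordered pair of distinct values from {1, …, 71}; by symmetry P[π(i) < π(i+1)] = 1/2.
By linearity: E[X] = 70 · (1/2) = (71 − 1) · (1/2) = 35 ≈ 35.000.

E[X] = 35 = 35.000.


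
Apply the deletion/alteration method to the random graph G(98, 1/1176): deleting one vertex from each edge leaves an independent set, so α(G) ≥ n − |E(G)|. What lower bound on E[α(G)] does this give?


E[|E(G)|] = C(98, 2)·p = 4753 · (1/1176) = 97/24.
E[α(G)] ≥ n − E[|E(G)|] = 98 − 97/24 = 2255/24.
Numerically: ≈ 93.958.
(This is only a lower bound; the true E[α(G)] may be larger.)

E[α(G)] ≥ 2255/24 ≈ 93.958.


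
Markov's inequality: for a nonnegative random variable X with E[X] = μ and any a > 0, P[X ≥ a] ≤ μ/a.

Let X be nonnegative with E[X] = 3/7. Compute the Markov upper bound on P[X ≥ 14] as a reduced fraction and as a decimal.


μ = E[X] = 3/7, a = 14.
Markov: P[X ≥ 14] ≤ μ/a = (3/7)/14 = 3/98.
Numerically: ≈ 0.031.
(Since a = 14 > μ = 0.429, the bound 3/98 is < 1 and informative.)

P[X ≥ 14] ≤ 3/98 ≈ 0.031.


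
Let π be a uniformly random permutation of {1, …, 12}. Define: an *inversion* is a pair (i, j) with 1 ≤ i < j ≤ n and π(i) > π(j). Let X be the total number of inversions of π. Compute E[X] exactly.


Write X = Σ X_I over the C(12, 2) = 66 pairs i < j, with X_I the indicator of one inversion.
There are 66 indicators.
For each fixed pair i < j, the values π(i) and π(j) are two distinct elements of {1, …, 12} in uniformly random order; by symmetry P[π(i) > π(j)] = 1/2.
By linearity: E[X] = 66 · (1/2) = C(12, 2) · (1/2) = 66/2 = 33 ≈ 33.000.

E[X] = 33 = 33.000.


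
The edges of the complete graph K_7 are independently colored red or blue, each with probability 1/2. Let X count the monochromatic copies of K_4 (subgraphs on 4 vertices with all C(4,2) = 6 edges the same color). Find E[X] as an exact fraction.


Let X = Σ_S X_S over the C(7, 4) = 35 subsets S of size 4, where X_S = 1 if the K_4 on S is monochromatic.
For a fixed S, the K_4 on S has C(4, 2) = 6 edges. P[all 6 edges red] = (1/2)^6, and likewise for blue, so P[monochromatic] = 2·(1/2)^6 = 2^{1 − 6} = 1/32.
By linearity of expectation: E[X] = C(7, 4) · 2^{1 − 6} = 35 · 1/32 = 35/32.
Numerically: E[X] ≈ 1.09375.

E[X] = C(7,4)·2^(1−C(4,2)) = 35/32 ≈ 1.09375.


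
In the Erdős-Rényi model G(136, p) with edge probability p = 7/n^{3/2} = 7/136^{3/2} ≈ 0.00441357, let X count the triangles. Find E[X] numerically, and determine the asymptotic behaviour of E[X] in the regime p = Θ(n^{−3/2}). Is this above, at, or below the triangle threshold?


Number of potential triangles: C(136, 3) = 410040.
Each occurs with probability p³ ≈ (0.00441357)³ ≈ 8.59743760e-08.
By linearity: E[X] = C(136, 3)·p³ ≈ 410040 · 8.59743760e-08 ≈ 0.035253.
Since α = 3/2 > 1, p = c/n^{3/2} = o(1/n) is below the triangle threshold p ~ 1/n. Asymptotically E[X] ~ (c³/6)·n^{3(1−α)} = (7³/6)·n^{-1.5} → 0, so by Markov's inequality G has no triangles w.h.p.

E[X] ≈ 0.035253; in regime p = Θ(1/n^{3/2}) E[X] tends to 0 (below the triangle threshold p ~ 1/n).


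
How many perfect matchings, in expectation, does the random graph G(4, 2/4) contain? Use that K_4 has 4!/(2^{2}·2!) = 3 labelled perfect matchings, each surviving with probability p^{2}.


K_4 has 4!/(2^{2}·2!) = 3 labelled perfect matchings.
For each such perfect matching H, let X_H = 1 if all 2 edges of H are present in G. Then P[X_H = 1] = p^{2} = (1/2)^{2} = 1/4.
By linearity of expectation: E[X] = Σ_H E[X_H] = 3 · p^{2} = 3 · 1/4 = 3/4.
Numerically: E[X] ≈ 0.75.

E[X] = 3 · (1/2)^{2} = 3/4 ≈ 0.75.


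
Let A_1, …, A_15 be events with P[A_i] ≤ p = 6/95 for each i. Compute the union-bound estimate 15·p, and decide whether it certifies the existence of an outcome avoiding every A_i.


Union bound: P[∪_{i=1}^{15} A_i] ≤ Σ_i P[A_i] ≤ 15·p = 15·(6/95) = 18/19.
Numerically: 18/19 ≈ 0.947368.
Is 18/19 < 1? YES.
Since P[∪ A_i] ≤ 18/19 < 1, the complement has P[∩ A_i^c] ≥ 1 − 18/19 = 1/19 > 0, so some outcome avoids every A_i.

15·p = 18/19 ≈ 0.947368; existence CERTIFIED by the union bound.


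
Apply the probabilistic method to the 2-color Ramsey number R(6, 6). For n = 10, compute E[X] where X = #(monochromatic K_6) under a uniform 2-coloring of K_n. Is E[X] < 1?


E[X] = C(10, 6) · 2^{1 − 15} = 210 · 2^{−14} = 210/16384.
As a reduced fraction: E[X] = 105/8192 ≈ 0.01282.
Is E[X] < 1? YES.
Since E[X] < 1, there exists a 2-coloring of K_{10} with no monochromatic K_6; hence R(6, 6) > 10.

E[X] = 105/8192 ≈ 0.01282; E[X] < 1, so R(6, 6) > 10.


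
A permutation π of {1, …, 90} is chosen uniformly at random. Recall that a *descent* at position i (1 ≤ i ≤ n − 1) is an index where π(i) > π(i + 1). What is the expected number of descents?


Write X = Σ X_I over i = 1, …, 89, with X_I the indicator of one descent.
There are 89 indicators.
For each fixed i, the pair (π(i), π(i+1)) is a uniformly random ordered pair of distinct values from {1, …, 90}; by symmetry P[π(i) > π(i+1)] = 1/2.
By linearity: E[X] = 89 · (1/2) = (90 − 1) · (1/2) = 89/2 ≈ 44.5000.

E[X] = 89/2 = 44.5000.


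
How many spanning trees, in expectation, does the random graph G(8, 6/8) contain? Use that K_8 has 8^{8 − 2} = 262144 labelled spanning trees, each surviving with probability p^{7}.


K_8 has 8^{8 − 2} = 262144 labelled spanning trees.
For each such spanning tree H, let X_H = 1 if all 7 edges of H are present in G. Then P[X_H = 1] = p^{7} = (3/4)^{7} = 2187/16384.
Summing the indicators: E[X] = Σ_H E[X_H] = 262144 · p^{7} = 262144 · 2187/16384 = 34992.
Numerically: E[X] ≈ 3.499e+04.

E[X] = 262144 · (3/4)^{7} = 34992 ≈ 3.499e+04.


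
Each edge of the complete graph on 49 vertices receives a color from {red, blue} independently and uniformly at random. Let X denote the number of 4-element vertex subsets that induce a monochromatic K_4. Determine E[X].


Let X = Σ_S X_S over the C(49, 4) = 211876 subsets S of size 4, where X_S = 1 if the K_4 on S is monochromatic.
For a fixed S, the K_4 on S has C(4, 2) = 6 edges. P[all 6 edges red] = (1/2)^6, and likewise for blue, so P[monochromatic] = 2·(1/2)^6 = 2^{1 − 6} = 1/32.
By linearity: E[X] = C(49, 4) · 2^{1 − 6} = 211876 · 1/32 = 52969/8.
Numerically: E[X] ≈ 6621.1250.

E[X] = C(49,4)·2^(1−C(4,2)) = 52969/8 ≈ 6621.1250.


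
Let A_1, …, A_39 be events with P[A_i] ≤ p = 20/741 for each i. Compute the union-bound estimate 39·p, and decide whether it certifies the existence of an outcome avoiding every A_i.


Union bound: P[∪_{i=1}^{39} A_i] ≤ Σ_i P[A_i] ≤ 39·p = 39·(20/741) = 20/19.
Numerically: 20/19 ≈ 1.052632.
Is 20/19 < 1? NO.
Since the bound 20/19 is ≥ 1, the union bound is uninformative here; it does NOT by itself certify existence.

39·p = 20/19 ≈ 1.052632; existence NOT certified by the union bound.


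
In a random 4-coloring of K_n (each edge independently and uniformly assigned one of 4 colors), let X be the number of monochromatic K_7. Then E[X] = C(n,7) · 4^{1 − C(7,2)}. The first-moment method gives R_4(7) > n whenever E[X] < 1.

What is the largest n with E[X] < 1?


We need C(n, 7) · 4^{1 − 21} < 1, i.e. C(n, 7) < 4^{21 − 1} = 1099511627776.
Check values of n near the boundary:
  n = 174: C(174, 7) = 847879782984; 847879782984 < 1099511627776? YES
  n = 175: C(175, 7) = 883208107275; 883208107275 < 1099511627776? YES
  n = 176: C(176, 7) = 919790691600; 919790691600 < 1099511627776? YES
  n = 177: C(177, 7) = 957664425960; 957664425960 < 1099511627776? YES
  n = 178: C(178, 7) = 996867063280; 996867063280 < 1099511627776? YES
  n = 179: C(179, 7) = 1037437234460; 1037437234460 < 1099511627776? YES
  n = 180: C(180, 7) = 1079414463600; 1079414463600 < 1099511627776? YES
  n = 181: C(181, 7) = 1122839183400; 1122839183400 < 1099511627776? NO
  n = 182: C(182, 7) = 1167752750736; 1167752750736 < 1099511627776? NO
The largest n with C(n, 7) < 1099511627776 is n = 180 (where E[X] = 67463403975/68719476736 ≈ 0.982). Hence R_4(7) > 180, i.e. R_4(7) ≥ 181.

Largest n = 180; hence R_4(7) > 180.


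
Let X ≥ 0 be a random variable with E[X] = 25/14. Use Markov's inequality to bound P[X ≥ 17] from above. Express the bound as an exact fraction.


μ = E[X] = 25/14, a = 17.
Markov: P[X ≥ 17] ≤ μ/a = (25/14)/17 = 25/238.
Numerically: ≈ 0.105.
(Since a = 17 > μ = 1.786, the bound 25/238 is < 1 and informative.)

P[X ≥ 17] ≤ 25/238 ≈ 0.105.


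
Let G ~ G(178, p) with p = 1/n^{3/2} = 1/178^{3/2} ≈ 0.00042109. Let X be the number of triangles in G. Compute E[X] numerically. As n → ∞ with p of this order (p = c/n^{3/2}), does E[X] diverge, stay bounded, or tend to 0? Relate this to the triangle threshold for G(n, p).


Number of potential triangles: C(178, 3) = 924176.
Each occurs with probability p³ ≈ (0.00042109)³ ≈ 7.4663783e-11.
By linearity: E[X] = C(178, 3)·p³ ≈ 924176 · 7.4663783e-11 ≈ 0.00007.
Since α = 3/2 > 1, p = c/n^{3/2} = o(1/n) is below the triangle threshold p ~ 1/n. Asymptotically E[X] ~ (c³/6)·n^{3(1−α)} = (1³/6)·n^{-1.5} → 0, so by Markov's inequality G has no triangles w.h.p.

E[X] ≈ 0.00007; in regime p = Θ(1/n^{3/2}) E[X] tends to 0 (below the triangle threshold p ~ 1/n).


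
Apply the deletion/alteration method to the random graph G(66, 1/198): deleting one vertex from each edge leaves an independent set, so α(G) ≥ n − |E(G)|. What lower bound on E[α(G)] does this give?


E[|E(G)|] = C(66, 2)·p = 2145 · (1/198) = 65/6.
E[α(G)] ≥ n − E[|E(G)|] = 66 − 65/6 = 331/6.
Numerically: ≈ 55.167.
(This is only a lower bound; the true E[α(G)] may be larger.)

E[α(G)] ≥ 331/6 ≈ 55.167.


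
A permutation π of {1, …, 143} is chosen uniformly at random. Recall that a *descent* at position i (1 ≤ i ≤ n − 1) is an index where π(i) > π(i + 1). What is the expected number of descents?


Write X = Σ X_I over i = 1, …, 142, with X_I the indicator of one descent.
There are 142 indicators.
For each fixed i, the pair (π(i), π(i+1)) is a uniformly random ordered pair of distinct values from {1, …, 143}; by symmetry P[π(i) > π(i+1)] = 1/2.
By linearity: E[X] = 142 · (1/2) = (143 − 1) · (1/2) = 71 ≈ 71.000.

E[X] = 71 = 71.000.


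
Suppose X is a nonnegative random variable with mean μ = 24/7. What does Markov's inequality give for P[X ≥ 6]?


μ = E[X] = 24/7, a = 6.
Markov: P[X ≥ 6] ≤ μ/a = (24/7)/6 = 4/7.
Numerically: ≈ 0.571429.
(Since a = 6 > μ = 3.428571, the bound 4/7 is < 1 and informative.)

P[X ≥ 6] ≤ 4/7 ≈ 0.571429.


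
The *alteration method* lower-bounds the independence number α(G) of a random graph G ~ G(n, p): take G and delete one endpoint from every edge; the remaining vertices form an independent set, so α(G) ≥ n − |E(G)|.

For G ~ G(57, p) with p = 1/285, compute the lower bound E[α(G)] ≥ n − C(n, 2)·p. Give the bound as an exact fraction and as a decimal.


E[|E(G)|] = C(57, 2)·p = 1596 · (1/285) = 28/5.
E[α(G)] ≥ n − E[|E(G)|] = 57 − 28/5 = 257/5.
Numerically: ≈ 51.40000.
(This is only a lower bound; the true E[α(G)] may be larger.)

E[α(G)] ≥ 257/5 ≈ 51.40000.


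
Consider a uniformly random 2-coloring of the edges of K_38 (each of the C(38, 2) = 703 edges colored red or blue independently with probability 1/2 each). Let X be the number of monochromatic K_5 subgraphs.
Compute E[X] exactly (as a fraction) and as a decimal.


Let X = Σ_S X_S over the C(38, 5) = 501942 subsets S of size 5, where X_S = 1 if the K_5 on S is monochromatic.
For a fixed S, the K_5 on S has C(5, 2) = 10 edges. P[all 10 edges red] = (1/2)^10, and likewise for blue, so P[monochromatic] = 2·(1/2)^10 = 2^{1 − 10} = 1/512.
By linearity of expectation: E[X] = C(38, 5) · 2^{1 − 10} = 501942 · 1/512 = 250971/256.
Numerically: E[X] ≈ 980.355469.

E[X] = C(38,5)·2^(1−C(5,2)) = 250971/256 ≈ 980.355469.


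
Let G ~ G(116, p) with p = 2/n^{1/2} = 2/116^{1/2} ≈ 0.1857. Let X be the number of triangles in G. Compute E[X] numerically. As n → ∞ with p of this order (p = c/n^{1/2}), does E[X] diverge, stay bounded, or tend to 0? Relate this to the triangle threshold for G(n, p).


Number of potential triangles: C(116, 3) = 253460.
Each occurs with probability p³ ≈ (0.1857)³ ≈ 6.4032875e-03.
By linearity: E[X] = C(116, 3)·p³ ≈ 253460 · 6.4032875e-03 ≈ 1622.97726.
Since α = 1/2 < 1, p = c/n^{1/2} ≫ 1/n is above the triangle threshold p ~ 1/n. Asymptotically E[X] ~ (c³/6)·n^{3(1−α)} = (2³/6)·n^{1.5} → ∞; triangles are abundant w.h.p.

E[X] ≈ 1622.97726; in regime p = Θ(1/n^{1/2}) E[X] diverges (above the triangle threshold p ~ 1/n).


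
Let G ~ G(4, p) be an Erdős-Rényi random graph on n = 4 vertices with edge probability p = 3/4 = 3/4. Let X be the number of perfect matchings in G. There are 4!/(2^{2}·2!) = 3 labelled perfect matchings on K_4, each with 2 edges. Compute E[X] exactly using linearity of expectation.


K_4 has 4!/(2^{2}·2!) = 3 labelled perfect matchings.
For each such perfect matching H, let X_H = 1 if all 2 edges of H are present in G. Then P[X_H = 1] = p^{2} = (3/4)^{2} = 9/16.
By linearity: E[X] = Σ_H E[X_H] = 3 · p^{2} = 3 · 9/16 = 27/16.
Numerically: E[X] ≈ 1.6875.

E[X] = 3 · (3/4)^{2} = 27/16 ≈ 1.6875.


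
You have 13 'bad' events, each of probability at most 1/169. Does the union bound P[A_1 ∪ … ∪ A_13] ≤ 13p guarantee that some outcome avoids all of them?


Union bound: P[∪_{i=1}^{13} A_i] ≤ Σ_i P[A_i] ≤ 13·p = 13·(1/169) = 1/13.
Numerically: 1/13 ≈ 0.077.
Is 1/13 < 1? YES.
Since P[∪ A_i] ≤ 1/13 < 1, the complement has P[∩ A_i^c] ≥ 1 − 1/13 = 12/13 > 0, so some outcome avoids every A_i.

13·p = 1/13 ≈ 0.077; existence CERTIFIED by the union bound.


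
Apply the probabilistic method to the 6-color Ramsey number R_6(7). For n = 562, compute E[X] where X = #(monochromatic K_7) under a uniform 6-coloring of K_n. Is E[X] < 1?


E[X] = C(562, 7) · 6^{1 − 21} = 3384017972944752 · 6^{−20} = 3384017972944752/3656158440062976.
As a reduced fraction: E[X] = 70500374436349/76169967501312 ≈ 0.92557.
Is E[X] < 1? YES.
Since E[X] < 1, there exists a 6-coloring of K_{562} with no monochromatic K_7; hence R_6(7) > 562.

E[X] = 70500374436349/76169967501312 ≈ 0.92557; E[X] < 1, so R_6(7) > 562.


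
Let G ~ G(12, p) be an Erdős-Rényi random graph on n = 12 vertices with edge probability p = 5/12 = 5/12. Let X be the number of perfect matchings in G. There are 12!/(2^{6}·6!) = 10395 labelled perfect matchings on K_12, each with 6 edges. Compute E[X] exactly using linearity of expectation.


K_12 has 12!/(2^{6}·6!) = 10395 labelled perfect matchings.
For each such perfect matching H, let X_H = 1 if all 6 edges of H are present in G. Then P[X_H = 1] = p^{6} = (5/12)^{6} = 15625/2985984.
By linearity: E[X] = Σ_H E[X_H] = 10395 · p^{6} = 10395 · 15625/2985984 = 6015625/110592.
Numerically: E[X] ≈ 54.3948.

E[X] = 10395 · (5/12)^{6} = 6015625/110592 ≈ 54.3948.


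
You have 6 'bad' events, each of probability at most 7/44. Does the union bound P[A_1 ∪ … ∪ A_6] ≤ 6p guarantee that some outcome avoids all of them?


Union bound: P[∪_{i=1}^{6} A_i] ≤ Σ_i P[A_i] ≤ 6·p = 6·(7/44) = 21/22.
Numerically: 21/22 ≈ 0.9545455.
Is 21/22 < 1? YES.
Since P[∪ A_i] ≤ 21/22 < 1, the complement has P[∩ A_i^c] ≥ 1 − 21/22 = 1/22 > 0, so some outcome avoids every A_i.

6·p = 21/22 ≈ 0.9545455; existence CERTIFIED by the union bound.


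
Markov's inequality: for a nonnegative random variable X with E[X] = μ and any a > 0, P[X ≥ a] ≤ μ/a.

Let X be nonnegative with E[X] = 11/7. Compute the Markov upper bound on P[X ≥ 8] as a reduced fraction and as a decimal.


μ = E[X] = 11/7, a = 8.
Markov: P[X ≥ 8] ≤ μ/a = (11/7)/8 = 11/56.
Numerically: ≈ 0.1964.
(Since a = 8 > μ = 1.5714, the bound 11/56 is < 1 and informative.)

P[X ≥ 8] ≤ 11/56 ≈ 0.1964.


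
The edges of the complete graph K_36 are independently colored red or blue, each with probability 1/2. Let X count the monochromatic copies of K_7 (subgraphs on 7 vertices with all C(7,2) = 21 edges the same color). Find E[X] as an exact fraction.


Let X = Σ_S X_S over the C(36, 7) = 8347680 subsets S of size 7, where X_S = 1 if the K_7 on S is monochromatic.
For a fixed S, the K_7 on S has C(7, 2) = 21 edges. P[all 21 edges red] = (1/2)^21, and likewise for blue, so P[monochromatic] = 2·(1/2)^21 = 2^{1 − 21} = 1/1048576.
By linearity: E[X] = C(36, 7) · 2^{1 − 21} = 8347680 · 1/1048576 = 260865/32768.
Numerically: E[X] ≈ 7.960968.

E[X] = C(36,7)·2^(1−C(7,2)) = 260865/32768 ≈ 7.960968.


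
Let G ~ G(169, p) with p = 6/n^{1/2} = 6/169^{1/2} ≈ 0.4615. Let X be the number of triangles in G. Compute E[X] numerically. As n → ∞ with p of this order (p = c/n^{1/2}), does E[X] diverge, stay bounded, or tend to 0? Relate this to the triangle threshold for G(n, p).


Number of potential triangles: C(169, 3) = 790244.
Each occurs with probability p³ ≈ (0.4615)³ ≈ 9.831589e-02.
By linearity: E[X] = C(169, 3)·p³ ≈ 790244 · 9.831589e-02 ≈ 77693.5385.
Since α = 1/2 < 1, p = c/n^{1/2} ≫ 1/n is above the triangle threshold p ~ 1/n. Asymptotically E[X] ~ (c³/6)·n^{3(1−α)} = (6³/6)·n^{1.5} → ∞; triangles are abundant w.h.p.

E[X] ≈ 77693.5385; in regime p = Θ(1/n^{1/2}) E[X] diverges (above the triangle threshold p ~ 1/n).


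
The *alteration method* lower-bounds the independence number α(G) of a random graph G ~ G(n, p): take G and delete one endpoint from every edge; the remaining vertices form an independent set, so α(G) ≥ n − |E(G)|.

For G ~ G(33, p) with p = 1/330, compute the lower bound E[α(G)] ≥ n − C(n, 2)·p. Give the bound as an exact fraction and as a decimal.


E[|E(G)|] = C(33, 2)·p = 528 · (1/330) = 8/5.
E[α(G)] ≥ n − E[|E(G)|] = 33 − 8/5 = 157/5.
Numerically: ≈ 31.400.
(This is only a lower bound; the true E[α(G)] may be larger.)

E[α(G)] ≥ 157/5 ≈ 31.400.


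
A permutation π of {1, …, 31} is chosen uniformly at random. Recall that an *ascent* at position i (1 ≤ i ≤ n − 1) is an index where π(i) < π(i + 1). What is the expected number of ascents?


Write X = Σ X_I over i = 1, …, 30, with X_I the indicator of one ascent.
There are 30 indicators.
For each fixed i, the pair (π(i), π(i+1)) is a uniformly random ordered pair of distinct values from {1, …, 31}; by symmetry P[π(i) < π(i+1)] = 1/2.
By linearity: E[X] = 30 · (1/2) = (31 − 1) · (1/2) = 15 ≈ 15.000000.

E[X] = 15 = 15.000000.


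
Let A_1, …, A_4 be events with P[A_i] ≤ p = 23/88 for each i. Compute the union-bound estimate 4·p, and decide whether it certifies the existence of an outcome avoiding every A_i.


Union bound: P[∪_{i=1}^{4} A_i] ≤ Σ_i P[A_i] ≤ 4·p = 4·(23/88) = 23/22.
Numerically: 23/22 ≈ 1.0454545.
Is 23/22 < 1? NO.
Since the bound 23/22 is ≥ 1, the union bound is uninformative here; it does NOT by itself certify existence.

4·p = 23/22 ≈ 1.0454545; existence NOT certified by the union bound.


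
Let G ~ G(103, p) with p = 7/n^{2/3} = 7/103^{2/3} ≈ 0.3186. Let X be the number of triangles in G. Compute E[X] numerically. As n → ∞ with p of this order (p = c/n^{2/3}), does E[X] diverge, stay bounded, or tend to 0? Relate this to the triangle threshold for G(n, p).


Number of potential triangles: C(103, 3) = 176851.
Each occurs with probability p³ ≈ (0.3186)³ ≈ 3.233104e-02.
By linearity: E[X] = C(103, 3)·p³ ≈ 176851 · 3.233104e-02 ≈ 5717.7767.
Since α = 2/3 < 1, p = c/n^{2/3} ≫ 1/n is above the triangle threshold p ~ 1/n. Asymptotically E[X] ~ (c³/6)·n^{3(1−α)} = (7³/6)·n^{1} → ∞; triangles are abundant w.h.p.

E[X] ≈ 5717.7767; in regime p = Θ(1/n^{2/3}) E[X] diverges (above the triangle threshold p ~ 1/n).


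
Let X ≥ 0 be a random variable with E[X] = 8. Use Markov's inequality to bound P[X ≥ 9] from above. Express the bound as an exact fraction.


μ = E[X] = 8, a = 9.
Markov: P[X ≥ 9] ≤ μ/a = (8)/9 = 8/9.
Numerically: ≈ 0.889.
(Since a = 9 > μ = 8.000, the bound 8/9 is < 1 and informative.)

P[X ≥ 9] ≤ 8/9 ≈ 0.889.


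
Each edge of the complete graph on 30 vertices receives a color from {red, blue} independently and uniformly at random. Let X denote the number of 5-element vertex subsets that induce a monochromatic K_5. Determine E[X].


Let X = Σ_S X_S over the C(30, 5) = 142506 subsets S of size 5, where X_S = 1 if the K_5 on S is monochromatic.
For a fixed S, the K_5 on S has C(5, 2) = 10 edges. P[all 10 edges red] = (1/2)^10, and likewise for blue, so P[monochromatic] = 2·(1/2)^10 = 2^{1 − 10} = 1/512.
By linearity: E[X] = C(30, 5) · 2^{1 − 10} = 142506 · 1/512 = 71253/256.
Numerically: E[X] ≈ 278.33203.

E[X] = C(30,5)·2^(1−C(5,2)) = 71253/256 ≈ 278.33203.


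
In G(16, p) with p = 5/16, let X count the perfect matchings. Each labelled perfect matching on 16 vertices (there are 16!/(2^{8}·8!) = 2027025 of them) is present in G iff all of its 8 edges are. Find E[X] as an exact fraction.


K_16 has 16!/(2^{8}·8!) = 2027025 labelled perfect matchings.
For each such perfect matching H, let X_H = 1 if all 8 edges of H are present in G. Then P[X_H = 1] = p^{8} = (5/16)^{8} = 390625/4294967296.
Summing the indicators: E[X] = Σ_H E[X_H] = 2027025 · p^{8} = 2027025 · 390625/4294967296 = 791806640625/4294967296.
Numerically: E[X] ≈ 184.36.

E[X] = 2027025 · (5/16)^{8} = 791806640625/4294967296 ≈ 184.36.


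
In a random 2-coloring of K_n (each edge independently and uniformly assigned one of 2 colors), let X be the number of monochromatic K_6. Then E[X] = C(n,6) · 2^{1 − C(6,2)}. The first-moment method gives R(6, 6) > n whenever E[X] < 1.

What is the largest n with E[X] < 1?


We need C(n, 6) · 2^{1 − 15} < 1, i.e. C(n, 6) < 2^{15 − 1} = 16384.
Check values of n near the boundary:
  n = 11: C(11, 6) = 462; 462 < 16384? YES
  n = 12: C(12, 6) = 924; 924 < 16384? YES
  n = 13: C(13, 6) = 1716; 1716 < 16384? YES
  n = 14: C(14, 6) = 3003; 3003 < 16384? YES
  n = 15: C(15, 6) = 5005; 5005 < 16384? YES
  n = 16: C(16, 6) = 8008; 8008 < 16384? YES
  n = 17: C(17, 6) = 12376; 12376 < 16384? YES
  n = 18: C(18, 6) = 18564; 18564 < 16384? NO
  n = 19: C(19, 6) = 27132; 27132 < 16384? NO
The largest n with C(n, 6) < 16384 is n = 17 (where E[X] = 1547/2048 ≈ 0.7553711). Hence R(6, 6) > 17, i.e. R(6, 6) ≥ 18.

Largest n = 17; hence R(6, 6) > 17.


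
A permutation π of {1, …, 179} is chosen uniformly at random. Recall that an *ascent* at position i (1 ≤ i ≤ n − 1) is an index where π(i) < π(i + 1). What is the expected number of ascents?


Write X = Σ X_I over i = 1, …, 178, with X_I the indicator of one ascent.
There are 178 indicators.
For each fixed i, the pair (π(i), π(i+1)) is a uniformly random ordered pair of distinct values from {1, …, 179}; by symmetry P[π(i) < π(i+1)] = 1/2.
By linearity: E[X] = 178 · (1/2) = (179 − 1) · (1/2) = 89 ≈ 89.000.

E[X] = 89 = 89.000.


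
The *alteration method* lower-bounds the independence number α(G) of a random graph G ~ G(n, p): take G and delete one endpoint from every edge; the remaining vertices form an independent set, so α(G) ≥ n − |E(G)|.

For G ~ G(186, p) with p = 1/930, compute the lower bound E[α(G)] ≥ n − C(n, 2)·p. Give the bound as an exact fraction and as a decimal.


E[|E(G)|] = C(186, 2)·p = 17205 · (1/930) = 37/2.
E[α(G)] ≥ n − E[|E(G)|] = 186 − 37/2 = 335/2.
Numerically: ≈ 167.50000.
(This is only a lower bound; the true E[α(G)] may be larger.)

E[α(G)] ≥ 335/2 ≈ 167.50000.


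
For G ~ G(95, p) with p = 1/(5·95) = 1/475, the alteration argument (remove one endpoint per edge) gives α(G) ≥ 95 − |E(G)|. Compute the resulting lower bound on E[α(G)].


E[|E(G)|] = C(95, 2)·p = 4465 · (1/475) = 47/5.
E[α(G)] ≥ n − E[|E(G)|] = 95 − 47/5 = 428/5.
Numerically: ≈ 85.600000.
(This is only a lower bound; the true E[α(G)] may be larger.)

E[α(G)] ≥ 428/5 ≈ 85.600000.


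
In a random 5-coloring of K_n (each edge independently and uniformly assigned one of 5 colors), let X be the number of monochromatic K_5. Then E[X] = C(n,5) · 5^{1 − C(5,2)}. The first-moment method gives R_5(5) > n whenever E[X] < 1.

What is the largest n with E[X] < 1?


We need C(n, 5) · 5^{1 − 10} < 1, i.e. C(n, 5) < 5^{10 − 1} = 1953125.
Check values of n near the boundary:
  n = 47: C(47, 5) = 1533939; 1533939 < 1953125? YES
  n = 48: C(48, 5) = 1712304; 1712304 < 1953125? YES
  n = 49: C(49, 5) = 1906884; 1906884 < 1953125? YES
  n = 50: C(50, 5) = 2118760; 2118760 < 1953125? NO
  n = 51: C(51, 5) = 2349060; 2349060 < 1953125? NO
The largest n with C(n, 5) < 1953125 is n = 49 (where E[X] = 1906884/1953125 ≈ 0.976). Hence R_5(5) > 49, i.e. R_5(5) ≥ 50.

Largest n = 49; hence R_5(5) > 49.


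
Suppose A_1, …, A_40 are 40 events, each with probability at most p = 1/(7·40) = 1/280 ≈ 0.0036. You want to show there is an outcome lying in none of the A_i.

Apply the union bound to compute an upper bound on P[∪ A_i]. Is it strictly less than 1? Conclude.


Union bound: P[∪_{i=1}^{40} A_i] ≤ Σ_i P[A_i] ≤ 40·p = 40·(1/280) = 1/7.
Numerically: 1/7 ≈ 0.1429.
Is 1/7 < 1? YES.
Since P[∪ A_i] ≤ 1/7 < 1, the complement has P[∩ A_i^c] ≥ 1 − 1/7 = 6/7 > 0, so some outcome avoids every A_i.

40·p = 1/7 ≈ 0.1429; existence CERTIFIED by the union bound.


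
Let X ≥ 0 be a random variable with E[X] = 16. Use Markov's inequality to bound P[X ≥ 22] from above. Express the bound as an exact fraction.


μ = E[X] = 16, a = 22.
Markov: P[X ≥ 22] ≤ μ/a = (16)/22 = 8/11.
Numerically: ≈ 0.727273.
(Since a = 22 > μ = 16.000000, the bound 8/11 is < 1 and informative.)

P[X ≥ 22] ≤ 8/11 ≈ 0.727273.


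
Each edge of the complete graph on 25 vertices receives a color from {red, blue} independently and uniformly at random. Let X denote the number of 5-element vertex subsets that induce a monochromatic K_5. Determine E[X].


Let X = Σ_S X_S over the C(25, 5) = 53130 subsets S of size 5, where X_S = 1 if the K_5 on S is monochromatic.
For a fixed S, the K_5 on S has C(5, 2) = 10 edges. P[all 10 edges red] = (1/2)^10, and likewise for blue, so P[monochromatic] = 2·(1/2)^10 = 2^{1 − 10} = 1/512.
By linearity of expectation: E[X] = C(25, 5) · 2^{1 − 10} = 53130 · 1/512 = 26565/256.
Numerically: E[X] ≈ 103.770.

E[X] = C(25,5)·2^(1−C(5,2)) = 26565/256 ≈ 103.770.


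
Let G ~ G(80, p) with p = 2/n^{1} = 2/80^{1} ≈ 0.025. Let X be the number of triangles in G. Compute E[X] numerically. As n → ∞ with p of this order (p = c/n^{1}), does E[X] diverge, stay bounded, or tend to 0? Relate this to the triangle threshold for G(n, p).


Number of potential triangles: C(80, 3) = 82160.
Each occurs with probability p³ ≈ (0.025)³ ≈ 1.56250000e-05.
By linearity: E[X] = C(80, 3)·p³ ≈ 82160 · 1.56250000e-05 ≈ 1.283750.
Here α = 1, so p = 2/n is exactly at the triangle threshold p ~ 1/n. Asymptotically E[X] → c³/6 = 2³/6 = 4/3 ≈ 1.333333, a bounded constant. In this regime the triangle count is asymptotically Poisson(c³/6).

E[X] ≈ 1.283750; in regime p = Θ(1/n^{1}) E[X] stays bounded (at the triangle threshold p ~ 1/n).


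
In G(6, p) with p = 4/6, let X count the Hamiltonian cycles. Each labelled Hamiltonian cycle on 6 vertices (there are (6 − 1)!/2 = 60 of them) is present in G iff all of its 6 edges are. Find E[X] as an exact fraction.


K_6 has (6 − 1)!/2 = 60 labelled Hamiltonian cycles.
For each such Hamiltonian cycle H, let X_H = 1 if all 6 edges of H are present in G. Then P[X_H = 1] = p^{6} = (2/3)^{6} = 64/729.
Summing the indicators: E[X] = Σ_H E[X_H] = 60 · p^{6} = 60 · 64/729 = 1280/243.
Numerically: E[X] ≈ 5.267.

E[X] = 60 · (2/3)^{6} = 1280/243 ≈ 5.267.


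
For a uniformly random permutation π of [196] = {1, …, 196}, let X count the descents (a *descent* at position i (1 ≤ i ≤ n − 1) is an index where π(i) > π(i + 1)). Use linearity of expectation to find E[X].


Write X = Σ X_I over i = 1, …, 195, with X_I the indicator of one descent.
There are 195 indicators.
For each fixed i, the pair (π(i), π(i+1)) is a uniformly random ordered pair of distinct values from {1, …, 196}; by symmetry P[π(i) > π(i+1)] = 1/2.
By linearity: E[X] = 195 · (1/2) = (196 − 1) · (1/2) = 195/2 ≈ 97.500.

E[X] = 195/2 = 97.500.


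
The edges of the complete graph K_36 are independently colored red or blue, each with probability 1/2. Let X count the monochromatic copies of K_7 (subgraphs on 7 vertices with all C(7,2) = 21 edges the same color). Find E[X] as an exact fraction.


Let X = Σ_S X_S over the C(36, 7) = 8347680 subsets S of size 7, where X_S = 1 if the K_7 on S is monochromatic.
For a fixed S, the K_7 on S has C(7, 2) = 21 edges. P[all 21 edges red] = (1/2)^21, and likewise for blue, so P[monochromatic] = 2·(1/2)^21 = 2^{1 − 21} = 1/1048576.
By linearity: E[X] = C(36, 7) · 2^{1 − 21} = 8347680 · 1/1048576 = 260865/32768.
Numerically: E[X] ≈ 7.9610.

E[X] = C(36,7)·2^(1−C(7,2)) = 260865/32768 ≈ 7.9610.


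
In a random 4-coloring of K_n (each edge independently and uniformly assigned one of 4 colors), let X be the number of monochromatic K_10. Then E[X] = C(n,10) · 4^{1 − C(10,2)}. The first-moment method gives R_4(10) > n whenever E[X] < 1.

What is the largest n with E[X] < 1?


We need C(n, 10) · 4^{1 − 45} < 1, i.e. C(n, 10) < 4^{45 − 1} = 309485009821345068724781056.
Check values of n near the boundary:
  n = 2022: C(2022, 10) = 307870445231474093395937796; 307870445231474093395937796 < 309485009821345068724781056? YES
  n = 2023: C(2023, 10) = 309399856285778485315440716; 309399856285778485315440716 < 309485009821345068724781056? YES
  n = 2024: C(2024, 10) = 310936101848269937576192656; 310936101848269937576192656 < 309485009821345068724781056? NO
The largest n with C(n, 10) < 309485009821345068724781056 is n = 2023 (where E[X] = 77349964071444621328860179/77371252455336267181195264 ≈ 0.9997249). Hence R_4(10) > 2023, i.e. R_4(10) ≥ 2024.

Largest n = 2023; hence R_4(10) > 2023.


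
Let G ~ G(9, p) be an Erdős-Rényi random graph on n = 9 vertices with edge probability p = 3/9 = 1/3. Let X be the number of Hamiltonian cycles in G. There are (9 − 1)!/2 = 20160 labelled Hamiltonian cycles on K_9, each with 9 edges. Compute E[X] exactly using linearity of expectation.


K_9 has (9 − 1)!/2 = 20160 labelled Hamiltonian cycles.
For each such Hamiltonian cycle H, let X_H = 1 if all 9 edges of H are present in G. Then P[X_H = 1] = p^{9} = (1/3)^{9} = 1/19683.
By linearity: E[X] = Σ_H E[X_H] = 20160 · p^{9} = 20160 · 1/19683 = 2240/2187.
Numerically: E[X] ≈ 1.02423.

E[X] = 20160 · (1/3)^{9} = 2240/2187 ≈ 1.02423.


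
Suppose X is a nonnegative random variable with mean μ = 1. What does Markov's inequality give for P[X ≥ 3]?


μ = E[X] = 1, a = 3.
Markov: P[X ≥ 3] ≤ μ/a = (1)/3 = 1/3.
Numerically: ≈ 0.33333.
(Since a = 3 > μ = 1.00000, the bound 1/3 is < 1 and informative.)

P[X ≥ 3] ≤ 1/3 ≈ 0.33333.


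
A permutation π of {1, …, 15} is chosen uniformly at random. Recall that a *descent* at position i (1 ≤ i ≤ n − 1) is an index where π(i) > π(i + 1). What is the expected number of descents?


Write X = Σ X_I over i = 1, …, 14, with X_I the indicator of one descent.
There are 14 indicators.
For each fixed i, the pair (π(i), π(i+1)) is a uniformly random ordered pair of distinct values from {1, …, 15}; by symmetry P[π(i) > π(i+1)] = 1/2.
By linearity: E[X] = 14 · (1/2) = (15 − 1) · (1/2) = 7 ≈ 7.0000.

E[X] = 7 = 7.0000.


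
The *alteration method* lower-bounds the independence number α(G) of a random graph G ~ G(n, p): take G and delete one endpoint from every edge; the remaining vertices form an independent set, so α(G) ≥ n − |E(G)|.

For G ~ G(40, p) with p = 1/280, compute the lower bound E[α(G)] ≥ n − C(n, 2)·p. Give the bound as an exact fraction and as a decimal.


E[|E(G)|] = C(40, 2)·p = 780 · (1/280) = 39/14.
E[α(G)] ≥ n − E[|E(G)|] = 40 − 39/14 = 521/14.
Numerically: ≈ 37.214286.
(This is only a lower bound; the true E[α(G)] may be larger.)

E[α(G)] ≥ 521/14 ≈ 37.214286.


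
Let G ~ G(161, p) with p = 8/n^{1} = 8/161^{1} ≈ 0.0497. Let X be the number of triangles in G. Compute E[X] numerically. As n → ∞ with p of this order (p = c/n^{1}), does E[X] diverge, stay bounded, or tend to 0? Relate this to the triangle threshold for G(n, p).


Number of potential triangles: C(161, 3) = 682640.
Each occurs with probability p³ ≈ (0.0497)³ ≈ 1.22685e-04.
By linearity: E[X] = C(161, 3)·p³ ≈ 682640 · 1.22685e-04 ≈ 83.750.
Here α = 1, so p = 8/n is exactly at the triangle threshold p ~ 1/n. Asymptotically E[X] → c³/6 = 8³/6 = 256/3 ≈ 85.333, a bounded constant. In this regime the triangle count is asymptotically Poisson(c³/6).

E[X] ≈ 83.750; in regime p = Θ(1/n^{1}) E[X] stays bounded (at the triangle threshold p ~ 1/n).


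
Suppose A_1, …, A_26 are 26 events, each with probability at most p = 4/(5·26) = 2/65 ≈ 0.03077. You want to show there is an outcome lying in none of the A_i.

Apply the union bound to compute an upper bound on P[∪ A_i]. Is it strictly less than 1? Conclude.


Union bound: P[∪_{i=1}^{26} A_i] ≤ Σ_i P[A_i] ≤ 26·p = 26·(2/65) = 4/5.
Numerically: 4/5 ≈ 0.80000.
Is 4/5 < 1? YES.
Since P[∪ A_i] ≤ 4/5 < 1, the complement has P[∩ A_i^c] ≥ 1 − 4/5 = 1/5 > 0, so some outcome avoids every A_i.

26·p = 4/5 ≈ 0.80000; existence CERTIFIED by the union bound.


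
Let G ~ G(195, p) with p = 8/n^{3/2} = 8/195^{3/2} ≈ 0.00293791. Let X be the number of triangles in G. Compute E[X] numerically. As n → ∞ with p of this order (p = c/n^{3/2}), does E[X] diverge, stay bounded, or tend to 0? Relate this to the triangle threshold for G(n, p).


Number of potential triangles: C(195, 3) = 1216865.
Each occurs with probability p³ ≈ (0.00293791)³ ≈ 2.53579540e-08.
By linearity: E[X] = C(195, 3)·p³ ≈ 1216865 · 2.53579540e-08 ≈ 0.030857.
Since α = 3/2 > 1, p = c/n^{3/2} = o(1/n) is below the triangle threshold p ~ 1/n. Asymptotically E[X] ~ (c³/6)·n^{3(1−α)} = (8³/6)·n^{-1.5} → 0, so by Markov's inequality G has no triangles w.h.p.

E[X] ≈ 0.030857; in regime p = Θ(1/n^{3/2}) E[X] tends to 0 (below the triangle threshold p ~ 1/n).


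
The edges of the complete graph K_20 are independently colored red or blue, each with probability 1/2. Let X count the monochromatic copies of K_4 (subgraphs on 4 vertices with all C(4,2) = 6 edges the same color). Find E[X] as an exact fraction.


Let X = Σ_S X_S over the C(20, 4) = 4845 subsets S of size 4, where X_S = 1 if the K_4 on S is monochromatic.
For a fixed S, the K_4 on S has C(4, 2) = 6 edges. P[all 6 edges red] = (1/2)^6, and likewise for blue, so P[monochromatic] = 2·(1/2)^6 = 2^{1 − 6} = 1/32.
By linearity: E[X] = C(20, 4) · 2^{1 − 6} = 4845 · 1/32 = 4845/32.
Numerically: E[X] ≈ 151.406250.

E[X] = C(20,4)·2^(1−C(4,2)) = 4845/32 ≈ 151.406250.


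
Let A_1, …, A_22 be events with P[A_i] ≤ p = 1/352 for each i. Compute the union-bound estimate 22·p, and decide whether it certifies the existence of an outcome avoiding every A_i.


Union bound: P[∪_{i=1}^{22} A_i] ≤ Σ_i P[A_i] ≤ 22·p = 22·(1/352) = 1/16.
Numerically: 1/16 ≈ 0.062.
Is 1/16 < 1? YES.
Since P[∪ A_i] ≤ 1/16 < 1, the complement has P[∩ A_i^c] ≥ 1 − 1/16 = 15/16 > 0, so some outcome avoids every A_i.

22·p = 1/16 ≈ 0.062; existence CERTIFIED by the union bound.


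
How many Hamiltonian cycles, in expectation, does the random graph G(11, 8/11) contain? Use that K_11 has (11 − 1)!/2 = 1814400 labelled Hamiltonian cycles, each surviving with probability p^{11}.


K_11 has (11 − 1)!/2 = 1814400 labelled Hamiltonian cycles.
For each such Hamiltonian cycle H, let X_H = 1 if all 11 edges of H are present in G. Then P[X_H = 1] = p^{11} = (8/11)^{11} = 8589934592/285311670611.
By linearity: E[X] = Σ_H E[X_H] = 1814400 · p^{11} = 1814400 · 8589934592/285311670611 = 15585577323724800/285311670611.
Numerically: E[X] ≈ 5.463e+04.

E[X] = 1814400 · (8/11)^{11} = 15585577323724800/285311670611 ≈ 5.463e+04.


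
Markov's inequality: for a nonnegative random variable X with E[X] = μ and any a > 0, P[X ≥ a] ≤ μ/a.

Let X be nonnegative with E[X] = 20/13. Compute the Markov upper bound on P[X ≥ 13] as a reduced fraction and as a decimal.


μ = E[X] = 20/13, a = 13.
Markov: P[X ≥ 13] ≤ μ/a = (20/13)/13 = 20/169.
Numerically: ≈ 0.11834.
(Since a = 13 > μ = 1.53846, the bound 20/169 is < 1 and informative.)

P[X ≥ 13] ≤ 20/169 ≈ 0.11834.


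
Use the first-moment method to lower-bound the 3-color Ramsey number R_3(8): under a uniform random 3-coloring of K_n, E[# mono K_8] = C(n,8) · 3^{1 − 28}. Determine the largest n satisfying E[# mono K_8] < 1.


We need C(n, 8) · 3^{1 − 28} < 1, i.e. C(n, 8) < 3^{28 − 1} = 7625597484987.
Check values of n near the boundary:
  n = 153: C(153, 8) = 6183023199255; 6183023199255 < 7625597484987? YES
  n = 154: C(154, 8) = 6521818990995; 6521818990995 < 7625597484987? YES
  n = 155: C(155, 8) = 6876747915675; 6876747915675 < 7625597484987? YES
  n = 156: C(156, 8) = 7248464019225; 7248464019225 < 7625597484987? YES
  n = 157: C(157, 8) = 7637643295425; 7637643295425 < 7625597484987? NO
  n = 158: C(158, 8) = 8044984271181; 8044984271181 < 7625597484987? NO
  n = 159: C(159, 8) = 8471208603429; 8471208603429 < 7625597484987? NO
The largest n with C(n, 8) < 7625597484987 is n = 156 (where E[X] = 805384891025/847288609443 ≈ 0.9505437). Hence R_3(8) > 156, i.e. R_3(8) ≥ 157.

Largest n = 156; hence R_3(8) > 156.
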